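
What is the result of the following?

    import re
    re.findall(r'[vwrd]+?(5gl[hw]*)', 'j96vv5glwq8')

['5glw']

The pattern matches one or more of one of [vwrd] (lazy); then the literal '5gl', then zero or more of one of [hw] (captured).
Because there's exactly one group, `findall` drops the full match and keeps group 1 from the one hit.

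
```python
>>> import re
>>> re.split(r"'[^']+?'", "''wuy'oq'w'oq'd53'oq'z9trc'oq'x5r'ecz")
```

["'", 'oq', 'oq', 'oq', 'oq', 'ecz']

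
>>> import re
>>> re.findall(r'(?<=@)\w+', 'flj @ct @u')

['ct', 'u']

Lookahead/lookbehind check context without consuming it, so the matched span excludes the asserted characters.
Since nothing is captured, `findall` lists the 2 matched substrings directly.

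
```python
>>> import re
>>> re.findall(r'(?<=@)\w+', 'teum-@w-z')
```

['w']

Because the assertion is zero-width, the text it checks is not consumed and won't appear in the result.
`findall` yields the raw match text (1 of them) because the pattern has no groups.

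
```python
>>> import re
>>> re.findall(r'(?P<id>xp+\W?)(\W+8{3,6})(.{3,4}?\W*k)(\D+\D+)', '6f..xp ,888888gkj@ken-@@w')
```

The pattern matches the literal 'x', then one or more of the literal 'p', then optionally a non-word character (captured as 'id'); then one or more of a non-word character, then 3 to 6 of a literal '8' (captured); then 3 to 4 of any character (lazy), then zero or more of a non-word character, then the literal 'k' (captured); then one or more of a non-digit, then one or more of a non-digit (captured).
Walking the string: at [4:25] match 'xp ,888888gkj@ken-@@w', groups = ('xp ', ',888888', 'gkj@k', 'en-@@w').
4 groups means the one result is a tuple of 4 captured strings — 1 here.

[('xp ', ',888888', 'gkj@k', 'en-@@w')]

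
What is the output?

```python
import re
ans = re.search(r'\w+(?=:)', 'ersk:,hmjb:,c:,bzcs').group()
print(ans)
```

ersk

Because the assertion is zero-width, the text it checks is not consumed and won't appear in the result.
Unlike `match`, `search` isn't anchored — it looks for the pattern anywhere in the string.
The match spans [0:4] → 'ersk'.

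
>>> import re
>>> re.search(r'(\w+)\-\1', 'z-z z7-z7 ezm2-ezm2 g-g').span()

(0, 3)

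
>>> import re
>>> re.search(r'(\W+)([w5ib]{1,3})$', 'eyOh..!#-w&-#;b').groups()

The match spans [10:15] → '&-#;b'.
Captured: group 1 = '&-#;', group 2 = 'b'.

('&-#;', 'b')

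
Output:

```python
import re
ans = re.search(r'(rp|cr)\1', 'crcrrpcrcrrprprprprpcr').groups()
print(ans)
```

('cr',)

The match spans [0:4] → 'crcr'.
Captured: group 1 = 'cr'.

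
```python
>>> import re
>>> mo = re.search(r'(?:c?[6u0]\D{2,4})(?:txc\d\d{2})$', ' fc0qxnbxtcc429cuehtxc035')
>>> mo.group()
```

This matches optionally the literal 'c', then one of [6u0], then 2 to 4 of a non-digit (non-capturing group); then the literal 'txc', then a digit, then exactly 2 of a digit (non-capturing group); then anchored at the end.
`re.search` tries every starting position until one works.
The match spans [15:25] → 'cuehtxc035'.

'cuehtxc035'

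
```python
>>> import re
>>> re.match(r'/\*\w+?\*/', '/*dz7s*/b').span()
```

With `match`, the pattern is implicitly anchored at the beginning.
The match spans [0:8] → '/*dz7s*/'.

(0, 8)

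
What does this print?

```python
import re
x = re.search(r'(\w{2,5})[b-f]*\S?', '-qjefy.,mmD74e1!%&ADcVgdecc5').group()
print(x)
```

Pattern: 2 to 5 of a word character (captured); then zero or more of a character in [b-f], then optionally a non-whitespace character.
`re.search` scans for the first position where the pattern succeeds.
The match spans [1:7] → 'qjefy.'.
Captured: group 1 = 'qjefy'.

qjefy.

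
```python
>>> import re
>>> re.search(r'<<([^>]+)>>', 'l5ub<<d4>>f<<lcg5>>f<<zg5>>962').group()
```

The match spans [4:10] → '<<d4>>'.

'<<d4>>'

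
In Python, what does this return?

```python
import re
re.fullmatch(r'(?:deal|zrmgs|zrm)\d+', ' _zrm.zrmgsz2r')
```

None

`re.fullmatch` is like wrapping the pattern in `^…$` (in single-line mode).
Here the string isn't matched end-to-end, so the call returns None.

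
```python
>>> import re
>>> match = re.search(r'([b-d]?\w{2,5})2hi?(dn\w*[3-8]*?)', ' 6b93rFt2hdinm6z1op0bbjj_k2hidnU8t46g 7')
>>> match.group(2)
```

Pattern: optionally a character in [b-d], then 2 to 5 of a word character (captured); then the literal '2h', then optionally a literal 'i'; then the literal 'dn', then zero or more of a word character, then zero or more of a character in [3-8] (lazy) (captured).
`re.search` scans for the first position where the pattern succeeds.
The match spans [20:37] → 'bbjj_k2hidnU8t46g'.
Captured: group 1 = 'bbjj_k', group 2 = 'dnU8t46g'.

'dnU8t46g'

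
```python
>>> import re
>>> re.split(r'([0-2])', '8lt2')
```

['8lt', '2', '']

The pattern matches a character in [0-2] (captured).
Matches to split on: at [3:4] → '2'.
Because the pattern has a capturing group, `split` also inserts each captured text between the pieces.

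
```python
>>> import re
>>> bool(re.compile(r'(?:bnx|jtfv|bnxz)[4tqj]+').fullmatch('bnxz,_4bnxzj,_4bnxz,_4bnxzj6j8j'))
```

False

`re.fullmatch` is like wrapping the pattern in `^…$` (in single-line mode).
Here there's no way to consume every character, so the call returns None, and `bool(None)` is False.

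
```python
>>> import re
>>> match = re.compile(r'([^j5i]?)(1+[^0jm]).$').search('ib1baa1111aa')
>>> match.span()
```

(5, 12)

The pattern matches optionally any character except [j5i] (captured); then one or more of a literal '1', then any character except [0jm] (captured); then any character; then anchored at the end.
`re.search` scans for the first position where the pattern succeeds.
The match spans [5:12] → 'a1111aa'.
Captured: group 1 = 'a', group 2 = '1111a'.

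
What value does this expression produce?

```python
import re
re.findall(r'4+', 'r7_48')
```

['4']

This matches one or more of a literal '4'.
Since nothing is captured, `findall` lists the 1 matched substring directly.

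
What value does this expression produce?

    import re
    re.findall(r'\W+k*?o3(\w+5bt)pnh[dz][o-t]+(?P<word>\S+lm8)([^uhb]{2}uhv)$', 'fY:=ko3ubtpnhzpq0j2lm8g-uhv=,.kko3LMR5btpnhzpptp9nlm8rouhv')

The pattern matches one or more of a non-word character, then zero or more of a literal 'k' (lazy), then the literal 'o3'; then one or more of a word character, then the literal '5bt' (captured); then the literal 'pnh', then one of [dz], then one or more of a character in [o-t]; then one or more of a non-whitespace character, then the literal 'lm8' (captured as 'word'); then exactly 2 of any character except [uhb], then the literal 'uhv' (captured); then anchored at the end.
Matches: at [27:58] match '=,.kko3LMR5btpnhzpptp9nlm8rouhv', groups = ('LMR5bt', '9nlm8', 'rouhv').
3 groups means the one result is a tuple of 3 captured strings — 1 here.

[('LMR5bt', '9nlm8', 'rouhv')]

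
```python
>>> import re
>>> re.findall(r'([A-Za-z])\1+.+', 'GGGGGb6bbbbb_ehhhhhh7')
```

The backreference `\1` re-matches whatever the first group consumed, character for character.
`findall` collects group 1 from the one match (1 total).

['G']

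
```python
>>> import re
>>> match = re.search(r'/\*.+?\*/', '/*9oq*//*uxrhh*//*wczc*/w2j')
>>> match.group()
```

`re.search` tries every starting position until one works.
The match spans [0:7] → '/*9oq*/'.

'/*9oq*/'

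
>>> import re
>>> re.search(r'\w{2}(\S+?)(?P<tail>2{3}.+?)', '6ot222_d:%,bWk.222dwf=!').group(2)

Pattern: exactly 2 of a word character; then one or more of a non-whitespace character (lazy) (captured); then exactly 3 of the literal '2', then one or more of any character (lazy) (captured as 'tail').
A `+?`/`*?`/`{m,n}?` starts at its minimum and grows only as far as needed for what follows to match.
Unlike `match`, `search` isn't anchored — it looks for the pattern anywhere in the string.
The match spans [0:7] → '6ot222_'.
Captured: group 1 = 't', group 2 = '222_'.

'222_'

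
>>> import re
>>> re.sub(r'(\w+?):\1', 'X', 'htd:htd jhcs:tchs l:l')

'X jhcs:tchs X'

After group 1 captures some text, `\1` only succeeds where that same text appears again.
`sub` substitutes 'X' at each match site.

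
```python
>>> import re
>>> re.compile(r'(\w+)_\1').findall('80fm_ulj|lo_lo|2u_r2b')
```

['lo']

`\1` has to match the exact text group 1 already captured.
With a single group, `findall` returns only what that group captured — 1 item.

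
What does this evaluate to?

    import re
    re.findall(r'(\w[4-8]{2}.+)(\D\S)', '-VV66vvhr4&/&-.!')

[('V66vvhr4&/&-', '.!')]

With 2 capturing groups, `findall` returns a 2-tuple per match.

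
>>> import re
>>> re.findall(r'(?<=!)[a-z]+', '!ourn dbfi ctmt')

['ourn']

The lookaround is zero-width — it requires the adjacent text to match without consuming it, so the asserted text isn't part of the match.
Matches: at [1:5] → 'ourn'.
With no groups in the pattern, `findall` gives back each whole match — 1 here.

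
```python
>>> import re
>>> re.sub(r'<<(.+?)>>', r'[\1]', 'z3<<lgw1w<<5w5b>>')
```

'z3[lgw1w<<5w5b]'

Each match is replaced using the text its own group 1 captured.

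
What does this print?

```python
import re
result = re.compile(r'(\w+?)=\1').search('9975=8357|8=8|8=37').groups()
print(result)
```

The match spans [10:13] → '8=8'.
Captured: group 1 = '8'.

('8',)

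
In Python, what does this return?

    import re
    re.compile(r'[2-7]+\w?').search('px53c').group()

'53c'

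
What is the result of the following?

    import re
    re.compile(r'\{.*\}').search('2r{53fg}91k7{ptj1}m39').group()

'{53fg}91k7{ptj1}'

`re.search` scans for the first position where the pattern succeeds.
The match spans [2:18] → '{53fg}91k7{ptj1}'.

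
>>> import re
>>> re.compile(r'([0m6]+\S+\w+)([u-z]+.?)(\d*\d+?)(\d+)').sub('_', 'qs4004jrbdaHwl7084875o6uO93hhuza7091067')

'qs4_'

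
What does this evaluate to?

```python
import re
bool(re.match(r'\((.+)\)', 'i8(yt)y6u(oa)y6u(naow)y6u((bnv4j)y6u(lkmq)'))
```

False

`re.match` only tries the pattern at the start of the string.
Here the pattern fails at index 0, so the call returns None, and `bool(None)` is False.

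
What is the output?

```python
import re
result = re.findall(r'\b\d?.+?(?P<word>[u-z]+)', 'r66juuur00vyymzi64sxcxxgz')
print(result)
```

['uuu']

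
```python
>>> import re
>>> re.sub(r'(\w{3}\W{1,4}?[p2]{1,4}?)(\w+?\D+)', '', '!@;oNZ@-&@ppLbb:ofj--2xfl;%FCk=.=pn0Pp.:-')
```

Pattern: exactly 3 of a word character, then 1 to 4 of a non-word character (lazy), then 1 to 4 of one of [p2] (lazy) (captured); then one or more of a word character (lazy), then one or more of a non-digit (captured).
Matches: at [3:21] → 'oNZ@-&@ppLbb:ofj--'; at [27:41] → 'FCk=.=pn0Pp.:-'.
`sub` substitutes '' at each match site.

'!@;2xfl;%'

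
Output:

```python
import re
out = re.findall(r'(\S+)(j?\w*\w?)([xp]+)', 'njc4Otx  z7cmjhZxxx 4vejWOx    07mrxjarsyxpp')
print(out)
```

Pattern: one or more of a non-whitespace character (captured); then optionally the literal 'j', then zero or more of a word character, then optionally a word character (captured); then one or more of one of [xp] (captured).
Walking the string: at [0:7] match 'njc4Otx', groups = ('njc4Ot', '', 'x'); at [9:19] match 'z7cmjhZxxx', groups = ('z7cmjhZxx', '', 'x'); at [20:27] match '4vejWOx', groups = ('4vejWO', '', 'x'); at [31:44] match '07mrxjarsyxpp', groups = ('07mrxjarsyxp', '', 'p').
`findall` packs the 3 group values into a tuple for every match.

[('njc4Ot', '', 'x'), ('z7cmjhZxx', '', 'x'), ('4vejWO', '', 'x'), ('07mrxjarsyxp', '', 'p')]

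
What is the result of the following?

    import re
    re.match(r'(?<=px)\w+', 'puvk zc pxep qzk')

None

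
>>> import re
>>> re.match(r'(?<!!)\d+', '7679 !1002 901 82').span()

(0, 4)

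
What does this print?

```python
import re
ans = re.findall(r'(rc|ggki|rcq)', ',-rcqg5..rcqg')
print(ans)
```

['rc', 'rc']

Alternation tries branches left to right and keeps the first one that lets the overall match succeed at that position.
Walking the string: at [2:4] match 'rc', group 1 = 'rc'; at [9:11] match 'rc', group 1 = 'rc'.
With a single group, `findall` returns only what that group captured — 2 items.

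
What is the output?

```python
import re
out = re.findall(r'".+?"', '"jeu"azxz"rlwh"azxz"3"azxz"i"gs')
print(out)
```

['"jeu"', '"rlwh"', '"3"', '"i"']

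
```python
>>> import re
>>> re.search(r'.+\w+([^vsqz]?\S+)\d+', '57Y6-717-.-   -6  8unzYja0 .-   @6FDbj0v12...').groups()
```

The pattern matches one or more of any character, then one or more of a word character; then optionally any character except [vsqz], then one or more of a non-whitespace character (captured); then one or more of a digit.
Unlike `match`, `search` isn't anchored — it looks for the pattern anywhere in the string.
The match spans [0:42] → '57Y6-717-.-   -6  8unzYja0 .-   @6FDbj0v12'.
Captured: group 1 = '1'.

('1',)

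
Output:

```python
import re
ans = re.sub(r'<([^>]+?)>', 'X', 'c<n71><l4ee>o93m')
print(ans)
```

cXXo93m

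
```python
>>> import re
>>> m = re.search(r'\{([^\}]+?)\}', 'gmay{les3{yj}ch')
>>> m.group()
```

The match spans [4:13] → '{les3{yj}'.

'{les3{yj}'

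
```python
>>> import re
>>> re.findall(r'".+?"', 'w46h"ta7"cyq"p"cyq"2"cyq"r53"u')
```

['"ta7"', '"p"', '"2"', '"r53"']

Scanning left to right: at [4:9] → '"ta7"'; at [12:15] → '"p"'; at [18:21] → '"2"'; at [24:29] → '"r53"'.
With no groups in the pattern, `findall` gives back each whole match — 4 here.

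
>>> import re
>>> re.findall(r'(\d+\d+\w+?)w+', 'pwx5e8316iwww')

['8316i']

The pattern matches one or more of a digit, then one or more of a digit, then one or more of a word character (lazy) (captured); then one or more of a literal 'w'.
Because there's exactly one group, `findall` drops the full match and keeps group 1 from the one hit.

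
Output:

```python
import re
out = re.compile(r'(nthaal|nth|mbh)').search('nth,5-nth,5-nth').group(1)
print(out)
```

nth

`search` walks the string left to right and returns the first match it finds.
The match spans [0:3] → 'nth'.
Captured: group 1 = 'nth'.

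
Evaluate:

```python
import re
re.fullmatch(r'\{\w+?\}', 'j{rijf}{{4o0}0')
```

None

`fullmatch` succeeds only if the pattern covers the string from start to end.
Here the string isn't matched end-to-end, so the call returns None.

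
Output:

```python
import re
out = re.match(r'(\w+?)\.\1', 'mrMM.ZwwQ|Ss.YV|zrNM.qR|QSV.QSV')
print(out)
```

`\1` is not a pattern — it's the concrete string captured by group 1, re-applied verbatim.
`re.match` won't scan ahead — the pattern has to work from the very first character.
Here position 0 doesn't satisfy it, so the call returns None.

None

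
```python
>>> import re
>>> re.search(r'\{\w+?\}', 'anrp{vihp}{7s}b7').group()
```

'{vihp}'

`re.search` tries every starting position until one works.
The match spans [4:10] → '{vihp}'.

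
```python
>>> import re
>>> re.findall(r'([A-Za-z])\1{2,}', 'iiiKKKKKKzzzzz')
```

['i', 'K', 'z']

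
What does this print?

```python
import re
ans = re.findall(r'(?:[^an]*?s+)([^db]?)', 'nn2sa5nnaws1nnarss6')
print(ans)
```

['a', '1', '6']

The pattern matches zero or more of any character except [an] (lazy), then one or more of a literal 's' (non-capturing group); then optionally any character except [db] (captured).
Walking the string: at [2:5] match '2sa', group 1 = 'a'; at [9:12] match 'ws1', group 1 = '1'; at [15:19] match 'rss6', group 1 = '6'.
Because there's exactly one group, `findall` drops the full match and keeps group 1 from each hit.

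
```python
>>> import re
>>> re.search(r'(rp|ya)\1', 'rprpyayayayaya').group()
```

'rprp'

After group 1 captures some text, `\1` only succeeds where that same text appears again.
`search` walks the string left to right and returns the first match it finds.
The match spans [0:4] → 'rprp'.
Captured: group 1 = 'rp'.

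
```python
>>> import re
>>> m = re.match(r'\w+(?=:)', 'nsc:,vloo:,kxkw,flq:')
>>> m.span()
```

(0, 3)

`re.match` won't scan ahead — the pattern has to work from the very first character.
The match spans [0:3] → 'nsc'.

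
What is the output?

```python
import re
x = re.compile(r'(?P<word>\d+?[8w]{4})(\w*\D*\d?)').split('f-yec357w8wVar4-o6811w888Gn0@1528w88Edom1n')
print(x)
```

['f-yec357w8wVar4-o', '6811w888', 'Gn0@1', '', '528w88', 'Edom1n', '']

Pattern: one or more of a digit (lazy), then exactly 4 of one of [8w] (captured as 'word'); then zero or more of a word character, then zero or more of a non-digit, then optionally a digit (captured).
Matches to split on: at [17:30] → '6811w888Gn0@1'; at [30:42] → '528w88Edom1n'.
Because the pattern has a capturing group, `split` also inserts each captured text between the pieces.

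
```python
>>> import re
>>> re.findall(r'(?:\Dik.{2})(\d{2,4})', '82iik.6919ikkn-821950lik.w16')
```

['919', '16']

Pattern: a non-digit, then the literal 'ik', then exactly 2 of any character (non-capturing group); then 2 to 4 of a digit (captured).
Scanning left to right: at [2:10] match 'iik.6919', group 1 = '919'; at [21:28] match 'lik.w16', group 1 = '16'.
With a single group, `findall` returns only what that group captured — 2 items.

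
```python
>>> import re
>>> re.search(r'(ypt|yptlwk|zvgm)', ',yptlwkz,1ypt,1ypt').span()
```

(1, 4)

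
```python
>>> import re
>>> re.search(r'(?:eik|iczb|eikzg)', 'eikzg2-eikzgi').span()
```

(0, 3)

`|` is ordered: at each position the engine commits to the first alternative that works.
The match spans [0:3] → 'eik'.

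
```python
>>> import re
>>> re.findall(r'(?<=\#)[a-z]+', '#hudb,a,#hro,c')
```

['hudb', 'hro']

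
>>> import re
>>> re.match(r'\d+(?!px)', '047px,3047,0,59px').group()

'04'

The negative lookaround is zero-width — it rules out positions where the adjacent text would match, without consuming anything.
`re.match` only tries the pattern at the start of the string.
The match spans [0:2] → '04'.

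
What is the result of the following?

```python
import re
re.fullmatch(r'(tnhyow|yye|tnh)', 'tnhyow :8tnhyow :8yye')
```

`re.fullmatch` is like wrapping the pattern in `^…$` (in single-line mode).
Here the string isn't matched end-to-end, so the call returns None.

None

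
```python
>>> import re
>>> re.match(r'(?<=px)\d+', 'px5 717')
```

`re.match` won't scan ahead — the pattern has to work from the very first character.
Here position 0 doesn't satisfy it, so the call returns None.

None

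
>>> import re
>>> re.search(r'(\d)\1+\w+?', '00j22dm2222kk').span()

The backreference `\1` re-matches whatever the first group consumed, character for character.
The match spans [0:3] → '00j'.

(0, 3)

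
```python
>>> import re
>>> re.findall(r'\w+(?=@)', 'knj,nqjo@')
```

The positive lookaround only admits positions where the adjacent text matches; those characters stay outside the span.
With no groups in the pattern, `findall` gives back each whole match — 1 here.

['nqjo']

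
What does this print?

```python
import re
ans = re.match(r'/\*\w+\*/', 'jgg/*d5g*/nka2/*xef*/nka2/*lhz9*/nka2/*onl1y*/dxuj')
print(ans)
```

With `match`, the pattern is implicitly anchored at the beginning.
Here the pattern fails at index 0, so the call returns None.

None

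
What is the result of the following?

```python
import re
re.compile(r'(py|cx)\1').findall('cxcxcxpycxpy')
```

['cx']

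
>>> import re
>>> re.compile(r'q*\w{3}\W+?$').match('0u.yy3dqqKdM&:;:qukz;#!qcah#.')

None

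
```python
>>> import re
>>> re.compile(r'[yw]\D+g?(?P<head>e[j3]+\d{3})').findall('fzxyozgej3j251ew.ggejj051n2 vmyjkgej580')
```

['ej3j251', 'ejj051', 'ej580']

Pattern: one of [yw], then one or more of a non-digit, then optionally the literal 'g'; then the literal 'e', then one or more of one of [j3], then exactly 3 of a digit (captured as 'head').
Because there's exactly one group, `findall` drops the full match and keeps group 1 from each hit.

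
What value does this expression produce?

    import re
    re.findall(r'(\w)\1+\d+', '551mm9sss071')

['5', 'm', 's']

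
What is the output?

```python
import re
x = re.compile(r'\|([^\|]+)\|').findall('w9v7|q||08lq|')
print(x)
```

Matches: at [4:7] match '|q|', group 1 = 'q'; at [7:13] match '|08lq|', group 1 = '08lq'.
With a single group, `findall` returns only what that group captured — 2 items.

['q', '08lq']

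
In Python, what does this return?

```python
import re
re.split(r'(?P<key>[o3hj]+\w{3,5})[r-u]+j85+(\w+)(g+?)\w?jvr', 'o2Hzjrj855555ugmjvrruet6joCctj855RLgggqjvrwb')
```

['', 'o2Hzj', 'ugmjvrruet6joCctj855RLgg', 'g', 'wb']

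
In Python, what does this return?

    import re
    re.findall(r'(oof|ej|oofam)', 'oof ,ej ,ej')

Matches: at [0:3] match 'oof', group 1 = 'oof'; at [5:7] match 'ej', group 1 = 'ej'; at [9:11] match 'ej', group 1 = 'ej'.
Because there's exactly one group, `findall` drops the full match and keeps group 1 from each hit.

['oof', 'ej', 'ej']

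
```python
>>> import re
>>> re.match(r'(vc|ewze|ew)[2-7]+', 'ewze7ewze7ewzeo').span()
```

`re.match` only tries the pattern at the start of the string.
The match spans [0:5] → 'ewze7'.
Captured: group 1 = 'ewze'.

(0, 5)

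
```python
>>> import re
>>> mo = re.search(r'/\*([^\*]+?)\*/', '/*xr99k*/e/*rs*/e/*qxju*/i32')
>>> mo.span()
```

The match spans [0:9] → '/*xr99k*/'.

(0, 9)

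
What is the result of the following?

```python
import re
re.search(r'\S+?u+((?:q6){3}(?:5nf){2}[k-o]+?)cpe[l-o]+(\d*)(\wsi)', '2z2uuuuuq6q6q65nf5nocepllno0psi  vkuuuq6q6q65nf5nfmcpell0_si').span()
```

Pattern: one or more of a non-whitespace character (lazy), then one or more of the literal 'u'; then the literal 'q6' repeated 3 times, then the literal '5nf' repeated 2 times, then one or more of a character in [k-o] (lazy) (captured); then the literal 'cpe', then one or more of a character in [l-o]; then zero or more of a digit (captured); then a word character, then the literal 'si' (captured).
The match spans [33:60] → 'vkuuuq6q6q65nf5nfmcpell0_si'.

(33, 60)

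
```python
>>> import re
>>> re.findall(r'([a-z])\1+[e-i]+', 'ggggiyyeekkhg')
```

['g', 'y', 'k']

After group 1 captures some text, `\1` only succeeds where that same text appears again.
With a single group, `findall` returns only what that group captured — 3 items.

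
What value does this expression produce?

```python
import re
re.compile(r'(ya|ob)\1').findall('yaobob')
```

After group 1 captures some text, `\1` only succeeds where that same text appears again.
Scanning left to right: at [2:6] match 'obob', group 1 = 'ob'.
With a single group, `findall` returns only what that group captured — 1 item.

['ob']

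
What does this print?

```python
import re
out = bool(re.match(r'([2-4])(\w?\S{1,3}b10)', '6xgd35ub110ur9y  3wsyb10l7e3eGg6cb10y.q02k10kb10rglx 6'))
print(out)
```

False

With `match`, the pattern is implicitly anchored at the beginning.
Here position 0 doesn't satisfy it, so the call returns None, and `bool(None)` is False.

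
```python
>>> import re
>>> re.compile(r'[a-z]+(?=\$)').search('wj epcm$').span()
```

(3, 7)

The lookaround is zero-width — it requires the adjacent text to match without consuming it, so the asserted text isn't part of the match.
Unlike `match`, `search` isn't anchored — it looks for the pattern anywhere in the string.
The match spans [3:7] → 'epcm'.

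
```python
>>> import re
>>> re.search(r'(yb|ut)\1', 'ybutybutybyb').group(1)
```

'yb'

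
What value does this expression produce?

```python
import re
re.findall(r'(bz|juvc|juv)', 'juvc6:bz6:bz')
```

`|` is ordered: at each position the engine commits to the first alternative that works.
`findall` collects group 1 from each match (3 total).

['juvc', 'bz', 'bz']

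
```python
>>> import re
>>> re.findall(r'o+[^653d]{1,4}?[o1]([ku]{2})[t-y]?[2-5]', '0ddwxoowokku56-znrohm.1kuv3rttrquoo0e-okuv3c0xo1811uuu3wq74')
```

The pattern matches one or more of a literal 'o'; then 1 to 4 of any character except [653d] (lazy), then one of [o1]; then exactly 2 of one of [ku] (captured); then optionally a character in [t-y], then a character in [2-5].
Scanning left to right: at [5:13] match 'oowokku5', group 1 = 'kk'; at [18:27] match 'ohm.1kuv3', group 1 = 'ku'; at [33:43] match 'oo0e-okuv3', group 1 = 'ku'; at [46:55] match 'o1811uuu3', group 1 = 'uu'.
Because there's exactly one group, `findall` drops the full match and keeps group 1 from each hit.

['kk', 'ku', 'ku', 'uu']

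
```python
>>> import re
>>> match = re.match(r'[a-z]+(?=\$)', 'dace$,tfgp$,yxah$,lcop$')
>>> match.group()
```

'dace'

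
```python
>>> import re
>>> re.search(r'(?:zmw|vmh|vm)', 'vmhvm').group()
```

`|` is ordered: at each position the engine commits to the first alternative that works.
The match spans [0:3] → 'vmh'.

'vmh'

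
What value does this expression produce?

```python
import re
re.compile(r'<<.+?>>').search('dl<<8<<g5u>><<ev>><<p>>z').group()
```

A non-greedy quantifier consumes as few characters as it can — just enough that the remainder of the pattern still matches from where it stops; whatever follows it matches normally.
The match spans [2:12] → '<<8<<g5u>>'.

'<<8<<g5u>>'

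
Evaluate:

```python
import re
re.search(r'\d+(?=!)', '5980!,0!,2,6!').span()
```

(0, 4)

Because the assertion is zero-width, the text it checks is not consumed and won't appear in the result.
`re.search` scans for the first position where the pattern succeeds.
The match spans [0:4] → '5980'.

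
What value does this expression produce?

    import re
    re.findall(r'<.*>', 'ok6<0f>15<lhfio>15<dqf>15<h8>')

Scanning left to right: at [3:29] → '<0f>15<lhfio>15<dqf>15<h8>'.
No capturing groups, so `findall` returns the 1 full match string.

['<0f>15<lhfio>15<dqf>15<h8>']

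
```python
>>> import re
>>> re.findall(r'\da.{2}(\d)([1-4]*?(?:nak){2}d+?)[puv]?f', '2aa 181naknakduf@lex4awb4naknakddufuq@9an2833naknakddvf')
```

The pattern matches a digit, then a literal 'a', then exactly 2 of any character; then a digit (captured); then zero or more of a character in [1-4] (lazy), then the literal 'nak' repeated 2 times, then one or more of the literal 'd' (lazy) (captured); then optionally one of [puv], then a literal 'f'.
Multiple groups make `findall` return tuples — one 2-tuple for each match.

[('4', 'naknakdd'), ('8', '33naknakdd')]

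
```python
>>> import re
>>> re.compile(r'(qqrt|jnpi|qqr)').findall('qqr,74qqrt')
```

['qqr', 'qqrt']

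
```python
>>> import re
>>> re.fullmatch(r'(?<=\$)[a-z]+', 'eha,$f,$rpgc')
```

None

`re.fullmatch` is like wrapping the pattern in `^…$` (in single-line mode).
Here the string isn't matched end-to-end, so the call returns None.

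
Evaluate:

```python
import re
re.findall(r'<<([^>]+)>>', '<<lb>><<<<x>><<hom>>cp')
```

['lb', '<<x', 'hom']

Because there's exactly one group, `findall` drops the full match and keeps group 1 from each hit.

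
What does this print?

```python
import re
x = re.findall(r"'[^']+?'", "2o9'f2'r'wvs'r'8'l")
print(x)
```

["'f2'", "'wvs'", "'8'"]

Scanning left to right: at [3:7] → "'f2'"; at [8:13] → "'wvs'"; at [14:17] → "'8'".
No capturing groups, so `findall` returns the 3 full match strings.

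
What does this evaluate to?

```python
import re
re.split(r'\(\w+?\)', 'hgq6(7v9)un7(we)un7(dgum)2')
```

['hgq6', 'un7', 'un7', '2']

Matches to split on: at [4:9] → '(7v9)'; at [12:16] → '(we)'; at [19:25] → '(dgum)'.
Each match becomes a cut point; 4 segments remain.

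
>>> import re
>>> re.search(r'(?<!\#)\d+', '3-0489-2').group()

'3'

Because the assertion is negative and zero-width, positions next to the forbidden text are skipped.
`re.search` scans for the first position where the pattern succeeds.
The match spans [0:1] → '3'.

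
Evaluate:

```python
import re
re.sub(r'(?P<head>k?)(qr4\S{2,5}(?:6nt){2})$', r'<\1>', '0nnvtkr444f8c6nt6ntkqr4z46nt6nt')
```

'0nnvtkr444f8c6nt6nt<k>'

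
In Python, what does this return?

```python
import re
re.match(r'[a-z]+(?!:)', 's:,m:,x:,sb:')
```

None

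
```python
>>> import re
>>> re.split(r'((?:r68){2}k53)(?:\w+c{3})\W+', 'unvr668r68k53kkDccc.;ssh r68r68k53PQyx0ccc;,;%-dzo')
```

['unvr668r68k53kkDccc.;ssh ', 'r68r68k53', 'dzo']

The pattern matches the literal 'r68' repeated 2 times, then the literal 'k53' (captured); then one or more of a word character, then exactly 3 of the literal 'c' (non-capturing group); then one or more of a non-word character.
Matches to split on: at [25:47] → 'r68r68k53PQyx0ccc;,;%-'.
With a capturing group present, the delimiter's captured portion is kept in the result list.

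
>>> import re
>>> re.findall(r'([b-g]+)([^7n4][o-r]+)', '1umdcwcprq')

[('c', 'prq')]

Pattern: one or more of a character in [b-g] (captured); then any character except [7n4], then one or more of a character in [o-r] (captured).
Scanning left to right: at [6:10] match 'cprq', groups = ('c', 'prq').
With 2 capturing groups, `findall` returns a 2-tuple per match.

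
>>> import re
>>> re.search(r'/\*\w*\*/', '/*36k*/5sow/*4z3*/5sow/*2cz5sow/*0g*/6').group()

`re.search` scans for the first position where the pattern succeeds.
The match spans [0:7] → '/*36k*/'.

'/*36k*/'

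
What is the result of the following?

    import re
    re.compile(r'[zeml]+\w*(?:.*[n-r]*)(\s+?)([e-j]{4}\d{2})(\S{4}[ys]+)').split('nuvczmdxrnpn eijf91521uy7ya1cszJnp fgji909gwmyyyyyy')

Pattern: one or more of one of [zeml], then zero or more of a word character; then zero or more of any character, then zero or more of a character in [n-r] (non-capturing group); then one or more of whitespace (lazy) (captured); then exactly 4 of a character in [e-j], then exactly 2 of a digit (captured); then exactly 4 of a non-whitespace character, then one or more of one of [ys] (captured).
Matches to split on: at [4:51] → 'zmdxrnpn eijf91521uy7ya1cszJnp fgji909gwmyyyyyy'.
`re.split` interleaves the captured-group text with the surrounding fragments.

['nuvc', ' ', 'fgji90', '9gwmyyyyyy', '']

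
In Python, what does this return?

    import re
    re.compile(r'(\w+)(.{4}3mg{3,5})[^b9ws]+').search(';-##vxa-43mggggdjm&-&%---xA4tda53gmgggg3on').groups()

('v', 'xa-43mgggg')

The match spans [4:42] → 'vxa-43mggggdjm&-&%---xA4tda53gmgggg3on'.
Captured: group 1 = 'v', group 2 = 'xa-43mgggg'.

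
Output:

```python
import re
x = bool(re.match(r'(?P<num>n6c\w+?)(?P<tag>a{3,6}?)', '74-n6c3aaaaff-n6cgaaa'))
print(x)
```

`match` is anchored at position 0; if the pattern doesn't fit there, it returns None.
Here position 0 doesn't satisfy it, so the call returns None, and `bool(None)` is False.

False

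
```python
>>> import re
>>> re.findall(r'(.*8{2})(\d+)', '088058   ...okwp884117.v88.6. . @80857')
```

The pattern matches zero or more of any character, then exactly 2 of a literal '8' (captured); then one or more of a digit (captured).
Matches: at [0:22] match '088058   ...okwp884117', groups = ('088058   ...okwp88', '4117').
`findall` packs the 2 group values into a tuple for every match.

[('088058   ...okwp88', '4117')]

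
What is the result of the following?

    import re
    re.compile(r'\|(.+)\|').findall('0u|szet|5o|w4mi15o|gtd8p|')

['szet|5o|w4mi15o|gtd8p']

Matches: at [2:25] match '|szet|5o|w4mi15o|gtd8p|', group 1 = 'szet|5o|w4mi15o|gtd8p'.
One capturing group, so `findall` returns just the captured substring from the one match — 1 in all.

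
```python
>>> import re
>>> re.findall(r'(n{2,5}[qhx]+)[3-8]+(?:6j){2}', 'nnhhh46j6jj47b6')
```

This matches 2 to 5 of the literal 'n', then one or more of one of [qhx] (captured); then one or more of a character in [3-8], then the literal '6j' repeated 2 times.
Walking the string: at [0:10] match 'nnhhh46j6j', group 1 = 'nnhhh'.
`findall` collects group 1 from the one match (1 total).

['nnhhh']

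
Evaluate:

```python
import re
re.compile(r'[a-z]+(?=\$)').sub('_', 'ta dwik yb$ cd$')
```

'ta dwik _$ _$'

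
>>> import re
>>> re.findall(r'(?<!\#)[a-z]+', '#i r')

['r']

`(?!…)`/`(?<!…)` only lets a position through if the neighbouring text does NOT match; no characters are consumed.
Matches: at [3:4] → 'r'.
With no groups in the pattern, `findall` gives back each whole match — 1 here.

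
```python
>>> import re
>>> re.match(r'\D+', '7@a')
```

The pattern matches one or more of a non-digit.
With `match`, the pattern is implicitly anchored at the beginning.
Here the pattern fails at index 0, so the call returns None.

None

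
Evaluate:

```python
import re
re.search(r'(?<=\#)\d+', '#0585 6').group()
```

'0585'

Lookahead/lookbehind check context without consuming it, so the matched span excludes the asserted characters.
The match spans [1:5] → '0585'.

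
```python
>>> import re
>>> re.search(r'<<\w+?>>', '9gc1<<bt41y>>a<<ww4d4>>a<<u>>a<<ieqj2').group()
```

'<<bt41y>>'

`search` walks the string left to right and returns the first match it finds.
The match spans [4:13] → '<<bt41y>>'.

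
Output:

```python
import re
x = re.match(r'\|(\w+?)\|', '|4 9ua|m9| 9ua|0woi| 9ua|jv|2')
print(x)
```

`re.match` won't scan ahead — the pattern has to work from the very first character.
Here position 0 doesn't satisfy it, so the call returns None.

None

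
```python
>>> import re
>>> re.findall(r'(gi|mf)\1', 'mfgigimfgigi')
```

After group 1 captures some text, `\1` only succeeds where that same text appears again.
Walking the string: at [2:6] match 'gigi', group 1 = 'gi'; at [8:12] match 'gigi', group 1 = 'gi'.
With a single group, `findall` returns only what that group captured — 2 items.

['gi', 'gi']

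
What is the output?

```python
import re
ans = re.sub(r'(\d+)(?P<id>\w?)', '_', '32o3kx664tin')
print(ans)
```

The pattern matches one or more of a digit (captured); then optionally a word character (captured as 'id').
Matches: at [0:3] → '32o'; at [3:5] → '3k'; at [6:10] → '664t'.
Every occurrence is swapped for '_'.

__x_in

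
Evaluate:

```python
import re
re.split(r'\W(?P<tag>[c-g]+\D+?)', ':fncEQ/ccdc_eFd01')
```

Pattern: a non-word character; then one or more of a character in [c-g], then one or more of a non-digit (lazy) (captured as 'tag').
The `?` after the quantifier makes it lazy — it takes as little as possible before letting the rest of the pattern try.
Matches to split on: at [0:3] → ':fn'; at [6:12] → '/ccdc_'.
Because the pattern has a capturing group, `split` also inserts each captured text between the pieces.

['', 'fn', 'cEQ', 'ccdc_', 'eFd01']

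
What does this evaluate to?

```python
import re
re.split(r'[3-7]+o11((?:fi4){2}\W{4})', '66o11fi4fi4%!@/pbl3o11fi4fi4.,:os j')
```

['', 'fi4fi4%!@/', 'pbl3o11fi4fi4.,:os j']

The pattern matches one or more of a character in [3-7], then the literal 'o11'; then the literal 'fi4' repeated 2 times, then exactly 4 of a non-word character (captured).
Matches to split on: at [0:15] → '66o11fi4fi4%!@/'.
`re.split` interleaves the captured-group text with the surrounding fragments.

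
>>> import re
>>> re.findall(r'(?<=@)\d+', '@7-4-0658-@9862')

The positive lookaround only admits positions where the adjacent text matches; those characters stay outside the span.
No capturing groups, so `findall` returns the 2 full match strings.

['7', '9862']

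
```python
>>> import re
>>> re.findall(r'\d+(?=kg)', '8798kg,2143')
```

['8798']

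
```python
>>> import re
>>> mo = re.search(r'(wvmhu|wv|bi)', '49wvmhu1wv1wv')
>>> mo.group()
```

'wvmhu'

Branches in `(...|...)` are attempted left-to-right; the first branch that allows the whole pattern to succeed is taken.
`re.search` tries every starting position until one works.
The match spans [2:7] → 'wvmhu'.
Captured: group 1 = 'wvmhu'.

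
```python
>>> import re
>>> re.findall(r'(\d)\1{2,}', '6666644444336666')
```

['6', '4', '6']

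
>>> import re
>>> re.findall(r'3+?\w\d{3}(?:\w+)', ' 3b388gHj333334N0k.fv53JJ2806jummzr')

['3b388gHj333334N0k']

This matches one or more of a literal '3' (lazy); then a word character, then exactly 3 of a digit; then one or more of a word character (non-capturing group).
Scanning left to right: at [1:18] → '3b388gHj333334N0k'.
No capturing groups, so `findall` returns the 1 full match string.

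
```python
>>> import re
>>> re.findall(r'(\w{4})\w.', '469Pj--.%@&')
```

The pattern matches exactly 4 of a word character (captured); then a word character, then any character.
Because there's exactly one group, `findall` drops the full match and keeps group 1 from the one hit.

['469P']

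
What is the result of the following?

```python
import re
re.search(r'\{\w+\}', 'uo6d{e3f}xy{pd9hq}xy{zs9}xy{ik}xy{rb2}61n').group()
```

'{e3f}'

`search` walks the string left to right and returns the first match it finds.
The match spans [4:9] → '{e3f}'.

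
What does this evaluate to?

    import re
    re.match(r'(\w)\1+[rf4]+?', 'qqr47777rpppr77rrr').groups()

The match spans [0:3] → 'qqr'.
Captured: group 1 = 'q'.

('q',)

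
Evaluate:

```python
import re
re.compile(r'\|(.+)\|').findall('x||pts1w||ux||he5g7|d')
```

['|pts1w||ux||he5g7']

One capturing group, so `findall` returns just the captured substring from the one match — 1 in all.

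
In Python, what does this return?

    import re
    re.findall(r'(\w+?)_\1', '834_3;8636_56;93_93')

The backreference `\1` re-matches whatever the first group consumed, character for character.
One capturing group, so `findall` returns just the captured substring from the one match — 1 in all.

['93']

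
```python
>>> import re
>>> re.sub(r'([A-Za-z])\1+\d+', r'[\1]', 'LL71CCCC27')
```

'[L][C]'

After group 1 captures some text, `\1` only succeeds where that same text appears again.
Each match is replaced using the text its own group 1 captured.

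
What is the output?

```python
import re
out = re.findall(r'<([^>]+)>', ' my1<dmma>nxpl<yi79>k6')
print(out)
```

['dmma', 'yi79']

Walking the string: at [4:10] match '<dmma>', group 1 = 'dmma'; at [14:20] match '<yi79>', group 1 = 'yi79'.
`findall` collects group 1 from each match (2 total).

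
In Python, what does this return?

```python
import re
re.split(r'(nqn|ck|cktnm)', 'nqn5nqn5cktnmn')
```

Alternation tries branches left to right and keeps the first one that lets the overall match succeed at that position.
Matches to split on: at [0:3] → 'nqn'; at [4:7] → 'nqn'; at [8:10] → 'ck'.
Because the pattern has a capturing group, `split` also inserts each captured text between the pieces.

['', 'nqn', '5', 'nqn', '5', 'ck', 'tnmn']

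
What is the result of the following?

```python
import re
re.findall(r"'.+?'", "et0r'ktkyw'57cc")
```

["'ktkyw'"]

No capturing groups, so `findall` returns the 1 full match string.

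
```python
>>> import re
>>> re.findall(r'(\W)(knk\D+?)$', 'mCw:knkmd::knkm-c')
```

[(':', 'knkmd::knkm-c')]

Multiple groups make `findall` return tuples — one 2-tuple for the one match.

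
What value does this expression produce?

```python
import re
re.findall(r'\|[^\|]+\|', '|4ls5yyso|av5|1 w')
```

['|4ls5yyso|']

No capturing groups, so `findall` returns the 1 full match string.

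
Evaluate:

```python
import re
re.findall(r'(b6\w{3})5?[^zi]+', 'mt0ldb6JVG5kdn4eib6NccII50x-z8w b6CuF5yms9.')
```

['b6JVG', 'b6Ncc', 'b6CuF']

Pattern: the literal 'b6', then exactly 3 of a word character (captured); then optionally the literal '5', then one or more of any character except [zi].
Matches: at [5:16] match 'b6JVG5kdn4e', group 1 = 'b6JVG'; at [17:28] match 'b6NccII50x-', group 1 = 'b6Ncc'; at [32:43] match 'b6CuF5yms9.', group 1 = 'b6CuF'.
Because there's exactly one group, `findall` drops the full match and keeps group 1 from each hit.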